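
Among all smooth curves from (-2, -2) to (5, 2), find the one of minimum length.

Arc-length functional: J[y] = ∫ sqrt(1 + (y')^2) dx.
Lagrangian L = sqrt(1 + (y')^2) has no explicit y dependence, so ∂L/∂y = 0 and the Euler-Lagrange equation gives
    d/dx( y' / sqrt(1 + (y')^2) ) = 0  ⇒  y' / sqrt(1 + (y')^2) = const.
Hence y' is constant, so y(x) is affine.
Fitting the endpoints (-2, -2) and (5, 2):
    slope m = (2 − (-2)) / (5 − (-2)) = 4/7,
    intercept c = (-2) − m·(-2) = -6/7.
Extremal: y(x) = (4/7) x - 6/7.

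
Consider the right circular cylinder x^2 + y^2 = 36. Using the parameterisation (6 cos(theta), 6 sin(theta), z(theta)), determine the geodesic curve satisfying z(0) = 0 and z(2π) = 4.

Parameterise the cylinder of radius R = 6 as
    r(θ) = (6 cos θ, 6 sin θ, z(θ)).
The arc-length element is
    ds = sqrt(36 + (dz/dθ)^2) dθ,
so the Lagrangian is L = sqrt(36 + z'^2).
L depends on z' only, not on z or θ, so ∂L/∂z = 0 and
    ∂L/∂z' = z' / sqrt(36 + z'^2).
The Euler-Lagrange equation gives
    d/dθ( z' / sqrt(36 + z'^2) ) = 0,
so z' is constant. Integrating once:
    z(θ) = a θ + b,
a helix on the cylinder (a straight line when the cylinder is unrolled). The constants a, b are determined by the endpoint conditions.
With endpoint conditions z(0) = 0 and z(2π) = 4: from z(0) = b we get b = 0, and a·2π + 0 = 4 gives a = 2/π, so
    z(θ) = (2/π) θ.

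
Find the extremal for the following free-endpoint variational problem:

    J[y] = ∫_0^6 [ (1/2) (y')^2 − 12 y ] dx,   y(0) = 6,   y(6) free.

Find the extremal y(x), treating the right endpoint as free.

The Lagrangian L = (1/2) (y')^2 − 12 y gives
    ∂L/∂y = −12,   ∂L/∂y' = y'.
Euler-Lagrange: d/dx(y') − (−12) = 0, i.e. y'' + 12 = 0, so
    y(x) = −(12/2) x^2 + C1 x + C2.
Fixed left endpoint y(0) = 6 ⇒ C2 = 6.
The right endpoint x = 6 is free, so the natural (transversality) condition is ∂L/∂y' |_{x=6} = 0, i.e. y'(6) = 0.
Compute y'(x) = −12 x + C1, so y'(6) = −72 + C1 = 0 ⇒ C1 = 72.
Therefore the extremal is
    y(x) = −6 x^2 + 72 x + 6.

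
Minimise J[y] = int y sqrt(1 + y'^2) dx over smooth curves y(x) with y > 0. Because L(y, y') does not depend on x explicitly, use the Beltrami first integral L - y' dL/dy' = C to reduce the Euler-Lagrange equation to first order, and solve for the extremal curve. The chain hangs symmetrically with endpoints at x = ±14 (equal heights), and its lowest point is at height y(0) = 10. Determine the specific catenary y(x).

The Lagrangian L(y, y') = y sqrt(1 + y'^2) has no explicit x dependence, so the Beltrami identity applies:
    L − y' ∂L/∂y' = C.
Compute ∂L/∂y' = y · y' / sqrt(1 + y'^2). Then
    L − y' ∂L/∂y'
    = y sqrt(1 + y'^2) − y · y'^2 / sqrt(1 + y'^2)
    = y (1 + y'^2 − y'^2) / sqrt(1 + y'^2)
    = y / sqrt(1 + y'^2) = C.
Squaring gives y^2 = C^2 (1 + y'^2), i.e.
    y'^2 = y^2 / C^2 − 1.
Separating variables,
    dy / sqrt(y^2 − C^2) = dx / C,
and integrating gives arccosh(y / C) = (x − a)/C, so
    y(x) = C cosh((x − a)/C),
the catenary. The constants C and a are fixed by the two endpoint conditions (and, for the hanging-chain problem, the length constraint selects C).
Now fit the given data. The endpoints x = ±14 are symmetric at equal height, so the catenary is even about its minimum: a = 0 and y(x) = C cosh(x/C). The lowest point is y(0) = C cosh(0) = C, and we are told y(0) = 10, so C = 10. Therefore
    y(x) = 10 cosh(x/10),
and at the endpoints
    y(±14) = 10 cosh(14/10).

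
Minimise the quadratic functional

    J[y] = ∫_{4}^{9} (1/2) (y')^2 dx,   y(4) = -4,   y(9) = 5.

The Lagrangian is L = (1/2) (y')^2.
Compute ∂L/∂y = 0, ∂L/∂y' = y'.
The Euler-Lagrange equation d/dx(∂L/∂y') − ∂L/∂y = 0 reduces to
    y'' = 0.
Its general solution is
    y(x) = A x + B,
with A, B fixed by the endpoint conditions.
Applying the endpoint conditions y(4) = -4 and y(9) = 5: solve A·4 + B = -4 and A·9 + B = 5. Subtracting gives A(9 − 4) = 5 − -4, so A = 9/5, and B = -4 − A·4 = -56/5. Therefore
    y(x) = (9/5) x - 56/5.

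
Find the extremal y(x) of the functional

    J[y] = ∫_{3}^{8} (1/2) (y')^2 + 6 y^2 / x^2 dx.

The Lagrangian is L = (1/2) (y')^2 + 6 y^2 / x^2.
Compute ∂L/∂y = 12y/x^2, ∂L/∂y' = y'.
The Euler-Lagrange equation d/dx(∂L/∂y') − ∂L/∂y = 0 reduces to
    y'' − 12/x^2 · y = 0  (x > 0).
Its general solution is
    y(x) = A x^4 + B x^(-3),
with A, B fixed by the endpoint conditions.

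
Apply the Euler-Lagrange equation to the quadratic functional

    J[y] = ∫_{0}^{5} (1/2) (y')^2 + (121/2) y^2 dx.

The Lagrangian is L = (1/2) (y')^2 + (121/2) y^2.
Compute ∂L/∂y = 121y, ∂L/∂y' = y'.
The Euler-Lagrange equation d/dx(∂L/∂y') − ∂L/∂y = 0 reduces to
    y'' − 121 y = 0.
Its general solution is
    y(x) = A e^(11x) + B e^(−11x),
with A, B fixed by the endpoint conditions.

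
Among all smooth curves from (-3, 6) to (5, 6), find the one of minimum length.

Arc-length functional: J[y] = ∫ sqrt(1 + (y')^2) dx.
Lagrangian L = sqrt(1 + (y')^2) has no explicit y dependence, so ∂L/∂y = 0 and the Euler-Lagrange equation gives
    d/dx( y' / sqrt(1 + (y')^2) ) = 0  ⇒  y' / sqrt(1 + (y')^2) = const.
Hence y' is constant, so y(x) is affine.
Fitting the endpoints (-3, 6) and (5, 6):
    slope m = (6 − 6) / (5 − (-3)) = 0,
    intercept c = 6 − m·(-3) = 6.
Extremal: y(x) = 6.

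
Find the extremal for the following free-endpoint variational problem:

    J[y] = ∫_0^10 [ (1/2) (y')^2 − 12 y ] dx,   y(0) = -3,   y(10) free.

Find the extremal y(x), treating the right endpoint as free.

The Lagrangian L = (1/2) (y')^2 − 12 y gives
    ∂L/∂y = −12,   ∂L/∂y' = y'.
Euler-Lagrange: d/dx(y') − (−12) = 0, i.e. y'' + 12 = 0, so
    y(x) = −(12/2) x^2 + C1 x + C2.
Fixed left endpoint y(0) = -3 ⇒ C2 = -3.
The right endpoint x = 10 is free, so the natural (transversality) condition is ∂L/∂y' |_{x=10} = 0, i.e. y'(10) = 0.
Compute y'(x) = −12 x + C1, so y'(10) = −120 + C1 = 0 ⇒ C1 = 120.
Therefore the extremal is
    y(x) = −6 x^2 + 120 x − 3.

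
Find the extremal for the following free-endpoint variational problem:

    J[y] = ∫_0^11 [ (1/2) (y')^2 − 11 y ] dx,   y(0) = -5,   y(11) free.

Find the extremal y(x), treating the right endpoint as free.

The Lagrangian L = (1/2) (y')^2 − 11 y gives
    ∂L/∂y = −11,   ∂L/∂y' = y'.
Euler-Lagrange: d/dx(y') − (−11) = 0, i.e. y'' + 11 = 0, so
    y(x) = −(11/2) x^2 + C1 x + C2.
Fixed left endpoint y(0) = -5 ⇒ C2 = -5.
The right endpoint x = 11 is free, so the natural (transversality) condition is ∂L/∂y' |_{x=11} = 0, i.e. y'(11) = 0.
Compute y'(x) = −11 x + C1, so y'(11) = −121 + C1 = 0 ⇒ C1 = 121.
Therefore the extremal is
    y(x) = −(11/2) x^2 + 121 x − 5.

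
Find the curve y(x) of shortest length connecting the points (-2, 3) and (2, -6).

Arc-length functional: J[y] = ∫ sqrt(1 + (y')^2) dx.
Lagrangian L = sqrt(1 + (y')^2) has no explicit y dependence, so ∂L/∂y = 0 and the Euler-Lagrange equation gives
    d/dx( y' / sqrt(1 + (y')^2) ) = 0  ⇒  y' / sqrt(1 + (y')^2) = const.
Hence y' is constant, so y(x) is affine.
Fitting the endpoints (-2, 3) and (2, -6):
    slope m = ((-6) − 3) / (2 − (-2)) = -9/4,
    intercept c = 3 − m·(-2) = -3/2.
Extremal: y(x) = (-9/4) x - 3/2.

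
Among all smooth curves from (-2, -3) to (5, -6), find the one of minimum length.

Arc-length functional: J[y] = ∫ sqrt(1 + (y')^2) dx.
Lagrangian L = sqrt(1 + (y')^2) has no explicit y dependence, so ∂L/∂y = 0 and the Euler-Lagrange equation gives
    d/dx( y' / sqrt(1 + (y')^2) ) = 0  ⇒  y' / sqrt(1 + (y')^2) = const.
Hence y' is constant, so y(x) is affine.
Fitting the endpoints (-2, -3) and (5, -6):
    slope m = ((-6) − (-3)) / (5 − (-2)) = -3/7,
    intercept c = (-3) − m·(-2) = -27/7.
Extremal: y(x) = (-3/7) x - 27/7.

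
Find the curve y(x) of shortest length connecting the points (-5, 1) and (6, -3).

Arc-length functional: J[y] = ∫ sqrt(1 + (y')^2) dx.
Lagrangian L = sqrt(1 + (y')^2) has no explicit y dependence, so ∂L/∂y = 0 and the Euler-Lagrange equation gives
    d/dx( y' / sqrt(1 + (y')^2) ) = 0  ⇒  y' / sqrt(1 + (y')^2) = const.
Hence y' is constant, so y(x) is affine.
Fitting the endpoints (-5, 1) and (6, -3):
    slope m = ((-3) − 1) / (6 − (-5)) = -4/11,
    intercept c = 1 − m·(-5) = -9/11.
Extremal: y(x) = (-4/11) x - 9/11.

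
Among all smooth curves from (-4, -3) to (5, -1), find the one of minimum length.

Arc-length functional: J[y] = ∫ sqrt(1 + (y')^2) dx.
Lagrangian L = sqrt(1 + (y')^2) has no explicit y dependence, so ∂L/∂y = 0 and the Euler-Lagrange equation gives
    d/dx( y' / sqrt(1 + (y')^2) ) = 0  ⇒  y' / sqrt(1 + (y')^2) = const.
Hence y' is constant, so y(x) is affine.
Fitting the endpoints (-4, -3) and (5, -1):
    slope m = ((-1) − (-3)) / (5 − (-4)) = 2/9,
    intercept c = (-3) − m·(-4) = -19/9.
Extremal: y(x) = (2/9) x - 19/9.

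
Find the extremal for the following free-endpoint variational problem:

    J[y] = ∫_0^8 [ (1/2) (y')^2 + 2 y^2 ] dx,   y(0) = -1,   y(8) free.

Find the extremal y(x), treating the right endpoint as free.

The Lagrangian L = (1/2) (y')^2 + 2 y^2 gives
    ∂L/∂y = 4 y,   ∂L/∂y' = y'.
Euler-Lagrange: y'' − 4 y = 0.
With k = 2, the general solution is
    y(x) = A cosh(2 x) + B sinh(2 x).
Fixed left endpoint y(0) = -1 ⇒ A = -1.
The right endpoint x = 8 is free, so the natural (transversality) condition is ∂L/∂y' |_{x=8} = 0, i.e. y'(8) = 0.
Compute y'(x) = A k sinh(k x) + B k cosh(k x), so
    y'(8) = A k sinh(k·8) + B k cosh(k·8) = 0
    ⇒ B = −A tanh(k·8) = tanh(2·8).
Therefore the extremal is
    y(x) = −cosh(2 x) + tanh(2·8) sinh(2 x).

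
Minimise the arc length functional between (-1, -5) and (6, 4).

Arc-length functional: J[y] = ∫ sqrt(1 + (y')^2) dx.
Lagrangian L = sqrt(1 + (y')^2) has no explicit y dependence, so ∂L/∂y = 0 and the Euler-Lagrange equation gives
    d/dx( y' / sqrt(1 + (y')^2) ) = 0  ⇒  y' / sqrt(1 + (y')^2) = const.
Hence y' is constant, so y(x) is affine.
Fitting the endpoints (-1, -5) and (6, 4):
    slope m = (4 − (-5)) / (6 − (-1)) = 9/7,
    intercept c = (-5) − m·(-1) = -26/7.
Extremal: y(x) = (9/7) x - 26/7.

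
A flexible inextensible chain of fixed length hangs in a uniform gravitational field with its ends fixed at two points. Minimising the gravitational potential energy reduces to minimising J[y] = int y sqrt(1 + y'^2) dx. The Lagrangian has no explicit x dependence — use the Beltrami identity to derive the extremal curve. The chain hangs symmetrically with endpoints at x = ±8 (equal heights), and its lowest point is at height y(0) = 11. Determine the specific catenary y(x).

The Lagrangian L(y, y') = y sqrt(1 + y'^2) has no explicit x dependence, so the Beltrami identity applies:
    L − y' ∂L/∂y' = C.
Compute ∂L/∂y' = y · y' / sqrt(1 + y'^2). Then
    L − y' ∂L/∂y'
    = y sqrt(1 + y'^2) − y · y'^2 / sqrt(1 + y'^2)
    = y (1 + y'^2 − y'^2) / sqrt(1 + y'^2)
    = y / sqrt(1 + y'^2) = C.
Squaring gives y^2 = C^2 (1 + y'^2), i.e.
    y'^2 = y^2 / C^2 − 1.
Separating variables,
    dy / sqrt(y^2 − C^2) = dx / C,
and integrating gives arccosh(y / C) = (x − a)/C, so
    y(x) = C cosh((x − a)/C),
the catenary. The constants C and a are fixed by the two endpoint conditions (and, for the hanging-chain problem, the length constraint selects C).
Now fit the given data. The endpoints x = ±8 are symmetric at equal height, so the catenary is even about its minimum: a = 0 and y(x) = C cosh(x/C). The lowest point is y(0) = C cosh(0) = C, and we are told y(0) = 11, so C = 11. Therefore
    y(x) = 11 cosh(x/11),
and at the endpoints
    y(±8) = 11 cosh(8/11).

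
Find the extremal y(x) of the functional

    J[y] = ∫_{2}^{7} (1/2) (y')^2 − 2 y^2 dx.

The Lagrangian is L = (1/2) (y')^2 − 2 y^2.
Compute ∂L/∂y = -4y, ∂L/∂y' = y'.
The Euler-Lagrange equation d/dx(∂L/∂y') − ∂L/∂y = 0 reduces to
    y'' + 4 y = 0.
Its general solution is
    y(x) = A sin(2x) + B cos(2x),
with A, B fixed by the endpoint conditions.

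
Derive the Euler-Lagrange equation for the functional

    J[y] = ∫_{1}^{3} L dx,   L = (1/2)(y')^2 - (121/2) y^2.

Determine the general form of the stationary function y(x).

The Lagrangian is L = (1/2)(y')^2 - (121/2) y^2.
∂L/∂y = -121y.
∂L/∂y' = y'.
The Euler-Lagrange equation d/dx(∂L/∂y') − ∂L/∂y = 0 becomes:
    y'' + 121 y = 0
General solution: y(x) = A sin(11x) + B cos(11x), where A and B are arbitrary constants fixed by the endpoint conditions.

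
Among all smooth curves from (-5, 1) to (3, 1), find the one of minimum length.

Arc-length functional: J[y] = ∫ sqrt(1 + (y')^2) dx.
Lagrangian L = sqrt(1 + (y')^2) has no explicit y dependence, so ∂L/∂y = 0 and the Euler-Lagrange equation gives
    d/dx( y' / sqrt(1 + (y')^2) ) = 0  ⇒  y' / sqrt(1 + (y')^2) = const.
Hence y' is constant, so y(x) is affine.
Fitting the endpoints (-5, 1) and (3, 1):
    slope m = (1 − 1) / (3 − (-5)) = 0,
    intercept c = 1 − m·(-5) = 1.
Extremal: y(x) = 1.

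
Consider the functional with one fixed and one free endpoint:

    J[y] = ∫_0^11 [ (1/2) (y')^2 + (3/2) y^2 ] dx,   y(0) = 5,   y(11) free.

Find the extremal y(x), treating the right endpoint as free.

The Lagrangian L = (1/2) (y')^2 + (3/2) y^2 gives
    ∂L/∂y = 3 y,   ∂L/∂y' = y'.
Euler-Lagrange: y'' − 3 y = 0.
With k = sqrt(3), the general solution is
    y(x) = A cosh(sqrt(3) x) + B sinh(sqrt(3) x).
Fixed left endpoint y(0) = 5 ⇒ A = 5.
The right endpoint x = 11 is free, so the natural (transversality) condition is ∂L/∂y' |_{x=11} = 0, i.e. y'(11) = 0.
Compute y'(x) = A k sinh(k x) + B k cosh(k x), so
    y'(11) = A k sinh(k·11) + B k cosh(k·11) = 0
    ⇒ B = −A tanh(k·11) = − 5 tanh(sqrt(3)·11).
Therefore the extremal is
    y(x) = 5 cosh(sqrt(3) x) − 5 tanh(sqrt(3)·11) sinh(sqrt(3) x).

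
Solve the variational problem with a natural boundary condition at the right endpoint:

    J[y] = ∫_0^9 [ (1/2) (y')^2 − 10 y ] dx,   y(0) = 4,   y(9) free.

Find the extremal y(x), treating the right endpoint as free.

The Lagrangian L = (1/2) (y')^2 − 10 y gives
    ∂L/∂y = −10,   ∂L/∂y' = y'.
Euler-Lagrange: d/dx(y') − (−10) = 0, i.e. y'' + 10 = 0, so
    y(x) = −(10/2) x^2 + C1 x + C2.
Fixed left endpoint y(0) = 4 ⇒ C2 = 4.
The right endpoint x = 9 is free, so the natural (transversality) condition is ∂L/∂y' |_{x=9} = 0, i.e. y'(9) = 0.
Compute y'(x) = −10 x + C1, so y'(9) = −90 + C1 = 0 ⇒ C1 = 90.
Therefore the extremal is
    y(x) = −5 x^2 + 90 x + 4.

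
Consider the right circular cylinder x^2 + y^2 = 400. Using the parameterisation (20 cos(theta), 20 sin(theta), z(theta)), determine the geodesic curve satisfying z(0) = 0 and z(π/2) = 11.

Parameterise the cylinder of radius R = 20 as
    r(θ) = (20 cos θ, 20 sin θ, z(θ)).
The arc-length element is
    ds = sqrt(400 + (dz/dθ)^2) dθ,
so the Lagrangian is L = sqrt(400 + z'^2).
L depends on z' only, not on z or θ, so ∂L/∂z = 0 and
    ∂L/∂z' = z' / sqrt(400 + z'^2).
The Euler-Lagrange equation gives
    d/dθ( z' / sqrt(400 + z'^2) ) = 0,
so z' is constant. Integrating once:
    z(θ) = a θ + b,
a helix on the cylinder (a straight line when the cylinder is unrolled). The constants a, b are determined by the endpoint conditions.
With endpoint conditions z(0) = 0 and z(π/2) = 11: from z(0) = b we get b = 0, and a·π/2 + 0 = 11 gives a = 22/π, so
    z(θ) = (22/π) θ.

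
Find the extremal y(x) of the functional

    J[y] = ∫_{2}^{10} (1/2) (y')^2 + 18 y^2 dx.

The Lagrangian is L = (1/2) (y')^2 + 18 y^2.
Compute ∂L/∂y = 36y, ∂L/∂y' = y'.
The Euler-Lagrange equation d/dx(∂L/∂y') − ∂L/∂y = 0 reduces to
    y'' − 36 y = 0.
Its general solution is
    y(x) = A e^(6x) + B e^(−6x),
with A, B fixed by the endpoint conditions.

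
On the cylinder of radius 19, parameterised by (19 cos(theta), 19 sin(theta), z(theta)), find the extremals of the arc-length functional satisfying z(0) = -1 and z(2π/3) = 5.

Parameterise the cylinder of radius R = 19 as
    r(θ) = (19 cos θ, 19 sin θ, z(θ)).
The arc-length element is
    ds = sqrt(361 + (dz/dθ)^2) dθ,
so the Lagrangian is L = sqrt(361 + z'^2).
L depends on z' only, not on z or θ, so ∂L/∂z = 0 and
    ∂L/∂z' = z' / sqrt(361 + z'^2).
The Euler-Lagrange equation gives
    d/dθ( z' / sqrt(361 + z'^2) ) = 0,
so z' is constant. Integrating once:
    z(θ) = a θ + b,
a helix on the cylinder (a straight line when the cylinder is unrolled). The constants a, b are determined by the endpoint conditions.
With endpoint conditions z(0) = -1 and z(2π/3) = 5: from z(0) = b we get b = -1, and a·2π/3 + -1 = 5 gives a = 9/π, so
    z(θ) = (9/π) θ − 1.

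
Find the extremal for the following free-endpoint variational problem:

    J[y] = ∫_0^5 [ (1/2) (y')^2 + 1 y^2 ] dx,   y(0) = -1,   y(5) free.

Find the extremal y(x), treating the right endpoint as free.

The Lagrangian L = (1/2) (y')^2 + 1 y^2 gives
    ∂L/∂y = 2 y,   ∂L/∂y' = y'.
Euler-Lagrange: y'' − 2 y = 0.
With k = sqrt(2), the general solution is
    y(x) = A cosh(sqrt(2) x) + B sinh(sqrt(2) x).
Fixed left endpoint y(0) = -1 ⇒ A = -1.
The right endpoint x = 5 is free, so the natural (transversality) condition is ∂L/∂y' |_{x=5} = 0, i.e. y'(5) = 0.
Compute y'(x) = A k sinh(k x) + B k cosh(k x), so
    y'(5) = A k sinh(k·5) + B k cosh(k·5) = 0
    ⇒ B = −A tanh(k·5) = tanh(sqrt(2)·5).
Therefore the extremal is
    y(x) = −cosh(sqrt(2) x) + tanh(sqrt(2)·5) sinh(sqrt(2) x).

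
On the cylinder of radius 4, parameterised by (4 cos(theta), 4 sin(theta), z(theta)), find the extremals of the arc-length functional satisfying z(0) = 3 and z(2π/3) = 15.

Parameterise the cylinder of radius R = 4 as
    r(θ) = (4 cos θ, 4 sin θ, z(θ)).
The arc-length element is
    ds = sqrt(16 + (dz/dθ)^2) dθ,
so the Lagrangian is L = sqrt(16 + z'^2).
L depends on z' only, not on z or θ, so ∂L/∂z = 0 and
    ∂L/∂z' = z' / sqrt(16 + z'^2).
The Euler-Lagrange equation gives
    d/dθ( z' / sqrt(16 + z'^2) ) = 0,
so z' is constant. Integrating once:
    z(θ) = a θ + b,
a helix on the cylinder (a straight line when the cylinder is unrolled). The constants a, b are determined by the endpoint conditions.
With endpoint conditions z(0) = 3 and z(2π/3) = 15: from z(0) = b we get b = 3, and a·2π/3 + 3 = 15 gives a = 18/π, so
    z(θ) = (18/π) θ + 3.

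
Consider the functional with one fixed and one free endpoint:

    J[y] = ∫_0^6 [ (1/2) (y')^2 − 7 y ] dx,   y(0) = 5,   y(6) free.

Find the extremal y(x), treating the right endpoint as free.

The Lagrangian L = (1/2) (y')^2 − 7 y gives
    ∂L/∂y = −7,   ∂L/∂y' = y'.
Euler-Lagrange: d/dx(y') − (−7) = 0, i.e. y'' + 7 = 0, so
    y(x) = −(7/2) x^2 + C1 x + C2.
Fixed left endpoint y(0) = 5 ⇒ C2 = 5.
The right endpoint x = 6 is free, so the natural (transversality) condition is ∂L/∂y' |_{x=6} = 0, i.e. y'(6) = 0.
Compute y'(x) = −7 x + C1, so y'(6) = −42 + C1 = 0 ⇒ C1 = 42.
Therefore the extremal is
    y(x) = −(7/2) x^2 + 42 x + 5.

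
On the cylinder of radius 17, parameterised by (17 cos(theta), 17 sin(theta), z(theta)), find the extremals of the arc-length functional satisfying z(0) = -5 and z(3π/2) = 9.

Parameterise the cylinder of radius R = 17 as
    r(θ) = (17 cos θ, 17 sin θ, z(θ)).
The arc-length element is
    ds = sqrt(289 + (dz/dθ)^2) dθ,
so the Lagrangian is L = sqrt(289 + z'^2).
L depends on z' only, not on z or θ, so ∂L/∂z = 0 and
    ∂L/∂z' = z' / sqrt(289 + z'^2).
The Euler-Lagrange equation gives
    d/dθ( z' / sqrt(289 + z'^2) ) = 0,
so z' is constant. Integrating once:
    z(θ) = a θ + b,
a helix on the cylinder (a straight line when the cylinder is unrolled). The constants a, b are determined by the endpoint conditions.
With endpoint conditions z(0) = -5 and z(3π/2) = 9: from z(0) = b we get b = -5, and a·3π/2 + -5 = 9 gives a = 28/(3π), so
    z(θ) = (28/(3π)) θ − 5.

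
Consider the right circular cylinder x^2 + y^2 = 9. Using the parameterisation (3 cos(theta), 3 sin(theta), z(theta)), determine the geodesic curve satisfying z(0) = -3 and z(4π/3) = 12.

Parameterise the cylinder of radius R = 3 as
    r(θ) = (3 cos θ, 3 sin θ, z(θ)).
The arc-length element is
    ds = sqrt(9 + (dz/dθ)^2) dθ,
so the Lagrangian is L = sqrt(9 + z'^2).
L depends on z' only, not on z or θ, so ∂L/∂z = 0 and
    ∂L/∂z' = z' / sqrt(9 + z'^2).
The Euler-Lagrange equation gives
    d/dθ( z' / sqrt(9 + z'^2) ) = 0,
so z' is constant. Integrating once:
    z(θ) = a θ + b,
a helix on the cylinder (a straight line when the cylinder is unrolled). The constants a, b are determined by the endpoint conditions.
With endpoint conditions z(0) = -3 and z(4π/3) = 12: from z(0) = b we get b = -3, and a·4π/3 + -3 = 12 gives a = 45/(4π), so
    z(θ) = (45/(4π)) θ − 3.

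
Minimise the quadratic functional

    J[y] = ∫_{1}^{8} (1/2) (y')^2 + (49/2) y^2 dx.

The Lagrangian is L = (1/2) (y')^2 + (49/2) y^2.
Compute ∂L/∂y = 49y, ∂L/∂y' = y'.
The Euler-Lagrange equation d/dx(∂L/∂y') − ∂L/∂y = 0 reduces to
    y'' − 49 y = 0.
Its general solution is
    y(x) = A e^(7x) + B e^(−7x),
with A, B fixed by the endpoint conditions.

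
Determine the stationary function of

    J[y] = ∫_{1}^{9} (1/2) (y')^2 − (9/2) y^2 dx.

The Lagrangian is L = (1/2) (y')^2 − (9/2) y^2.
Compute ∂L/∂y = -9y, ∂L/∂y' = y'.
The Euler-Lagrange equation d/dx(∂L/∂y') − ∂L/∂y = 0 reduces to
    y'' + 9 y = 0.
Its general solution is
    y(x) = A sin(3x) + B cos(3x),
with A, B fixed by the endpoint conditions.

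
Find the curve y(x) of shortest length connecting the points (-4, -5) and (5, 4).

Arc-length functional: J[y] = ∫ sqrt(1 + (y')^2) dx.
Lagrangian L = sqrt(1 + (y')^2) has no explicit y dependence, so ∂L/∂y = 0 and the Euler-Lagrange equation gives
    d/dx( y' / sqrt(1 + (y')^2) ) = 0  ⇒  y' / sqrt(1 + (y')^2) = const.
Hence y' is constant, so y(x) is affine.
Fitting the endpoints (-4, -5) and (5, 4):
    slope m = (4 − (-5)) / (5 − (-4)) = 1,
    intercept c = (-5) − m·(-4) = -1.
Extremal: y(x) = x - 1.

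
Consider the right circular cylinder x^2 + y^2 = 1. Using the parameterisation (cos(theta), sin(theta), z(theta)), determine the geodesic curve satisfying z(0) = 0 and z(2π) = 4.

Parameterise the cylinder of radius R = 1 as
    r(θ) = (cos θ, sin θ, z(θ)).
The arc-length element is
    ds = sqrt(1 + (dz/dθ)^2) dθ,
so the Lagrangian is L = sqrt(1 + z'^2).
L depends on z' only, not on z or θ, so ∂L/∂z = 0 and
    ∂L/∂z' = z' / sqrt(1 + z'^2).
The Euler-Lagrange equation gives
    d/dθ( z' / sqrt(1 + z'^2) ) = 0,
so z' is constant. Integrating once:
    z(θ) = a θ + b,
a helix on the cylinder (a straight line when the cylinder is unrolled). The constants a, b are determined by the endpoint conditions.
With endpoint conditions z(0) = 0 and z(2π) = 4: from z(0) = b we get b = 0, and a·2π + 0 = 4 gives a = 2/π, so
    z(θ) = (2/π) θ.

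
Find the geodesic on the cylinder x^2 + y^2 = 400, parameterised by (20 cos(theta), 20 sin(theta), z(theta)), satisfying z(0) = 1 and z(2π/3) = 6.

Parameterise the cylinder of radius R = 20 as
    r(θ) = (20 cos θ, 20 sin θ, z(θ)).
The arc-length element is
    ds = sqrt(400 + (dz/dθ)^2) dθ,
so the Lagrangian is L = sqrt(400 + z'^2).
L depends on z' only, not on z or θ, so ∂L/∂z = 0 and
    ∂L/∂z' = z' / sqrt(400 + z'^2).
The Euler-Lagrange equation gives
    d/dθ( z' / sqrt(400 + z'^2) ) = 0,
so z' is constant. Integrating once:
    z(θ) = a θ + b,
a helix on the cylinder (a straight line when the cylinder is unrolled). The constants a, b are determined by the endpoint conditions.
With endpoint conditions z(0) = 1 and z(2π/3) = 6: from z(0) = b we get b = 1, and a·2π/3 + 1 = 6 gives a = 15/(2π), so
    z(θ) = (15/(2π)) θ + 1.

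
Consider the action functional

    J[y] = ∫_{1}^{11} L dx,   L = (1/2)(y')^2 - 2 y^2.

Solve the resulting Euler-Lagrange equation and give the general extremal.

The Lagrangian is L = (1/2)(y')^2 - 2 y^2.
∂L/∂y = -4y.
∂L/∂y' = y'.
The Euler-Lagrange equation d/dx(∂L/∂y') − ∂L/∂y = 0 becomes:
    y'' + 4 y = 0
General solution: y(x) = A sin(2x) + B cos(2x), where A and B are arbitrary constants fixed by the endpoint conditions.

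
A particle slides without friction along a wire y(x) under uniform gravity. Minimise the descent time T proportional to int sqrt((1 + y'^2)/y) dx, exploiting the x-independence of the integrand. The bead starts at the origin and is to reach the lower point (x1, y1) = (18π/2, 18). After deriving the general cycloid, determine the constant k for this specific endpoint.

The Lagrangian L = sqrt((1 + y'^2) / y) has no explicit x dependence, so the Beltrami identity applies:
    L − y' ∂L/∂y' = C.
Compute ∂L/∂y' = y' / sqrt(y (1 + y'^2)).
Substitute:
    sqrt((1 + y'^2)/y) − y'·y' / sqrt(y (1 + y'^2))
    = (1 + y'^2) / sqrt(y (1 + y'^2)) − y'^2 / sqrt(y (1 + y'^2))
    = 1 / sqrt(y (1 + y'^2)) = C.
Squaring and rearranging gives the first integral
    y (1 + y'^2) = 1/C^2 =: k   (constant).
Solving this first-order ODE by the substitution
    y = (k/2)(1 − cos θ)
yields the cycloid parameterisation
    x(θ) = (k/2)(θ − sin θ),   y(θ) = (k/2)(1 − cos θ).
The constant k is fixed by the endpoint condition.
Now fit the given lower endpoint (x1, y1) = (18π/2, 18). At the bottom of the first arch (θ = π), the parametric equations give
    y(π) = (k/2)(1 − cos π) = k,
    x(π) = (k/2)(π − sin π) = kπ/2.
Matching y(π) = 18 gives k = 18, consistent with x(π) = 18π/2. Therefore the specific cycloid is
    x(θ) = (18/2)(θ − sin θ),   y(θ) = (18/2)(1 − cos θ).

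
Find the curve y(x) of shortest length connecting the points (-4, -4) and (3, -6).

Arc-length functional: J[y] = ∫ sqrt(1 + (y')^2) dx.
Lagrangian L = sqrt(1 + (y')^2) has no explicit y dependence, so ∂L/∂y = 0 and the Euler-Lagrange equation gives
    d/dx( y' / sqrt(1 + (y')^2) ) = 0  ⇒  y' / sqrt(1 + (y')^2) = const.
Hence y' is constant, so y(x) is affine.
Fitting the endpoints (-4, -4) and (3, -6):
    slope m = ((-6) − (-4)) / (3 − (-4)) = -2/7,
    intercept c = (-4) − m·(-4) = -36/7.
Extremal: y(x) = (-2/7) x - 36/7.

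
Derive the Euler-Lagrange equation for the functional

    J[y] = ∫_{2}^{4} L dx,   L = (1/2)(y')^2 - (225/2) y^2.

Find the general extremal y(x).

The Lagrangian is L = (1/2)(y')^2 - (225/2) y^2.
∂L/∂y = -225y.
∂L/∂y' = y'.
The Euler-Lagrange equation d/dx(∂L/∂y') − ∂L/∂y = 0 becomes:
    y'' + 225 y = 0
General solution: y(x) = A sin(15x) + B cos(15x), where A and B are arbitrary constants fixed by the endpoint conditions.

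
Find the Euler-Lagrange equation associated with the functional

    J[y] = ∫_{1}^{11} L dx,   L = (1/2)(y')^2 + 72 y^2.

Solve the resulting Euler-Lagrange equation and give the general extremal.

The Lagrangian is L = (1/2)(y')^2 + 72 y^2.
∂L/∂y = 144y.
∂L/∂y' = y'.
The Euler-Lagrange equation d/dx(∂L/∂y') − ∂L/∂y = 0 becomes:
    y'' - 144 y = 0
General solution: y(x) = A e^(12x) + B e^(-12x), where A and B are arbitrary constants fixed by the endpoint conditions.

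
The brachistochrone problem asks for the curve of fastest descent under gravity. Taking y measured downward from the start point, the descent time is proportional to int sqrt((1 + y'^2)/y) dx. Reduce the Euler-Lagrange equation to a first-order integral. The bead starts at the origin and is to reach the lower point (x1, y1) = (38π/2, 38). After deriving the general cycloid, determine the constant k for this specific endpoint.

The Lagrangian L = sqrt((1 + y'^2) / y) has no explicit x dependence, so the Beltrami identity applies:
    L − y' ∂L/∂y' = C.
Compute ∂L/∂y' = y' / sqrt(y (1 + y'^2)).
Substitute:
    sqrt((1 + y'^2)/y) − y'·y' / sqrt(y (1 + y'^2))
    = (1 + y'^2) / sqrt(y (1 + y'^2)) − y'^2 / sqrt(y (1 + y'^2))
    = 1 / sqrt(y (1 + y'^2)) = C.
Squaring and rearranging gives the first integral
    y (1 + y'^2) = 1/C^2 =: k   (constant).
Solving this first-order ODE by the substitution
    y = (k/2)(1 − cos θ)
yields the cycloid parameterisation
    x(θ) = (k/2)(θ − sin θ),   y(θ) = (k/2)(1 − cos θ).
The constant k is fixed by the endpoint condition.
Now fit the given lower endpoint (x1, y1) = (38π/2, 38). At the bottom of the first arch (θ = π), the parametric equations give
    y(π) = (k/2)(1 − cos π) = k,
    x(π) = (k/2)(π − sin π) = kπ/2.
Matching y(π) = 38 gives k = 38, consistent with x(π) = 38π/2. Therefore the specific cycloid is
    x(θ) = (38/2)(θ − sin θ),   y(θ) = (38/2)(1 − cos θ).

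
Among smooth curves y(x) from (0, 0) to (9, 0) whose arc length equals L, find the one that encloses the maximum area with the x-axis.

Set up the augmented Lagrangian using a multiplier λ for the length constraint:
    F(y, y') = y − λ sqrt(1 + y'^2).
F has no explicit x dependence, so the Beltrami identity yields a first integral
    F − y' ∂F/∂y' = C.
Compute ∂F/∂y' = −λ y' / sqrt(1 + y'^2). Then
    y − λ sqrt(1 + y'^2) + λ y'^2 / sqrt(1 + y'^2) = C
    ⇒  y − λ / sqrt(1 + y'^2) = C.
Solving for y' and integrating gives
    (x − a)^2 + (y − b)^2 = λ^2,
a circular arc of radius λ. The constants a, b are determined by the endpoint conditions y(0) = y(9) = 0, and λ is fixed implicitly by the length constraint
    ∫_{0}^{9} sqrt(1 + y'^2) dx = L.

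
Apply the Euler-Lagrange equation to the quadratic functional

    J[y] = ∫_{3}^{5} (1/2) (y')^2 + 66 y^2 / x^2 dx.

The Lagrangian is L = (1/2) (y')^2 + 66 y^2 / x^2.
Compute ∂L/∂y = 132y/x^2, ∂L/∂y' = y'.
The Euler-Lagrange equation d/dx(∂L/∂y') − ∂L/∂y = 0 reduces to
    y'' − 132/x^2 · y = 0  (x > 0).
Its general solution is
    y(x) = A x^12 + B x^(-11),
with A, B fixed by the endpoint conditions.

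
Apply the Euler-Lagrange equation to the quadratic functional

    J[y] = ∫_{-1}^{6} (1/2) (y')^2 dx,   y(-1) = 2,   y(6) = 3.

The Lagrangian is L = (1/2) (y')^2.
Compute ∂L/∂y = 0, ∂L/∂y' = y'.
The Euler-Lagrange equation d/dx(∂L/∂y') − ∂L/∂y = 0 reduces to
    y'' = 0.
Its general solution is
    y(x) = A x + B,
with A, B fixed by the endpoint conditions.
Applying the endpoint conditions y(-1) = 2 and y(6) = 3: solve A·-1 + B = 2 and A·6 + B = 3. Subtracting gives A(6 − -1) = 3 − 2, so A = 1/7, and B = 2 − A·-1 = 15/7. Therefore
    y(x) = (1/7) x + 15/7.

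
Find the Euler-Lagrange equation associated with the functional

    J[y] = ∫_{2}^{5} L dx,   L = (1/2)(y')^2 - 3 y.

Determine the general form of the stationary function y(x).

The Lagrangian is L = (1/2)(y')^2 - 3 y.
∂L/∂y = -3.
∂L/∂y' = y'.
The Euler-Lagrange equation d/dx(∂L/∂y') − ∂L/∂y = 0 becomes:
    y'' + 3 = 0
General solution: y(x) = -(3/2) x^2 + A x + B, where A and B are arbitrary constants fixed by the endpoint conditions.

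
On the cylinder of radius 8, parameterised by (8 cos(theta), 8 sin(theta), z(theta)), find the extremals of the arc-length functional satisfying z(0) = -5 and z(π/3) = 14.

Parameterise the cylinder of radius R = 8 as
    r(θ) = (8 cos θ, 8 sin θ, z(θ)).
The arc-length element is
    ds = sqrt(64 + (dz/dθ)^2) dθ,
so the Lagrangian is L = sqrt(64 + z'^2).
L depends on z' only, not on z or θ, so ∂L/∂z = 0 and
    ∂L/∂z' = z' / sqrt(64 + z'^2).
The Euler-Lagrange equation gives
    d/dθ( z' / sqrt(64 + z'^2) ) = 0,
so z' is constant. Integrating once:
    z(θ) = a θ + b,
a helix on the cylinder (a straight line when the cylinder is unrolled). The constants a, b are determined by the endpoint conditions.
With endpoint conditions z(0) = -5 and z(π/3) = 14: from z(0) = b we get b = -5, and a·π/3 + -5 = 14 gives a = 57/π, so
    z(θ) = (57/π) θ − 5.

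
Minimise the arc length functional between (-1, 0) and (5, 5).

Arc-length functional: J[y] = ∫ sqrt(1 + (y')^2) dx.
Lagrangian L = sqrt(1 + (y')^2) has no explicit y dependence, so ∂L/∂y = 0 and the Euler-Lagrange equation gives
    d/dx( y' / sqrt(1 + (y')^2) ) = 0  ⇒  y' / sqrt(1 + (y')^2) = const.
Hence y' is constant, so y(x) is affine.
Fitting the endpoints (-1, 0) and (5, 5):
    slope m = (5 − 0) / (5 − (-1)) = 5/6,
    intercept c = 0 − m·(-1) = 5/6.
Extremal: y(x) = (5/6) x + 5/6.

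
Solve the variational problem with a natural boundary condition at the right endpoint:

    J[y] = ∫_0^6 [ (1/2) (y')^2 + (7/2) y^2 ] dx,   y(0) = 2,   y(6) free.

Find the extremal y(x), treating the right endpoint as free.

The Lagrangian L = (1/2) (y')^2 + (7/2) y^2 gives
    ∂L/∂y = 7 y,   ∂L/∂y' = y'.
Euler-Lagrange: y'' − 7 y = 0.
With k = sqrt(7), the general solution is
    y(x) = A cosh(sqrt(7) x) + B sinh(sqrt(7) x).
Fixed left endpoint y(0) = 2 ⇒ A = 2.
The right endpoint x = 6 is free, so the natural (transversality) condition is ∂L/∂y' |_{x=6} = 0, i.e. y'(6) = 0.
Compute y'(x) = A k sinh(k x) + B k cosh(k x), so
    y'(6) = A k sinh(k·6) + B k cosh(k·6) = 0
    ⇒ B = −A tanh(k·6) = − 2 tanh(sqrt(7)·6).
Therefore the extremal is
    y(x) = 2 cosh(sqrt(7) x) − 2 tanh(sqrt(7)·6) sinh(sqrt(7) x).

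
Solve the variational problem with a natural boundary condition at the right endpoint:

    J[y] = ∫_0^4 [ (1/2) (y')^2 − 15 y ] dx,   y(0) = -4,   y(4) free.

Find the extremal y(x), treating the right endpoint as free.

The Lagrangian L = (1/2) (y')^2 − 15 y gives
    ∂L/∂y = −15,   ∂L/∂y' = y'.
Euler-Lagrange: d/dx(y') − (−15) = 0, i.e. y'' + 15 = 0, so
    y(x) = −(15/2) x^2 + C1 x + C2.
Fixed left endpoint y(0) = -4 ⇒ C2 = -4.
The right endpoint x = 4 is free, so the natural (transversality) condition is ∂L/∂y' |_{x=4} = 0, i.e. y'(4) = 0.
Compute y'(x) = −15 x + C1, so y'(4) = −60 + C1 = 0 ⇒ C1 = 60.
Therefore the extremal is
    y(x) = −(15/2) x^2 + 60 x − 4.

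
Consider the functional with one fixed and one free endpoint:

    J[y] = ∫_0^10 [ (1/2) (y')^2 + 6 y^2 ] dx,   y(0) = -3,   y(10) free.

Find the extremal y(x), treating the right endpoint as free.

The Lagrangian L = (1/2) (y')^2 + 6 y^2 gives
    ∂L/∂y = 12 y,   ∂L/∂y' = y'.
Euler-Lagrange: y'' − 12 y = 0.
With k = sqrt(12), the general solution is
    y(x) = A cosh(sqrt(12) x) + B sinh(sqrt(12) x).
Fixed left endpoint y(0) = -3 ⇒ A = -3.
The right endpoint x = 10 is free, so the natural (transversality) condition is ∂L/∂y' |_{x=10} = 0, i.e. y'(10) = 0.
Compute y'(x) = A k sinh(k x) + B k cosh(k x), so
    y'(10) = A k sinh(k·10) + B k cosh(k·10) = 0
    ⇒ B = −A tanh(k·10) = 3 tanh(sqrt(12)·10).
Therefore the extremal is
    y(x) = −3 cosh(sqrt(12) x) + 3 tanh(sqrt(12)·10) sinh(sqrt(12) x).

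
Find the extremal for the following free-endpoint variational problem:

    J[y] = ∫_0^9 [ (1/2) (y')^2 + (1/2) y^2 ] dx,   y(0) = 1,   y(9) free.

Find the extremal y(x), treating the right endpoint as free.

The Lagrangian L = (1/2) (y')^2 + (1/2) y^2 gives
    ∂L/∂y = 1 y,   ∂L/∂y' = y'.
Euler-Lagrange: y'' − y = 0.
With k = 1, the general solution is
    y(x) = A cosh(x) + B sinh(x).
Fixed left endpoint y(0) = 1 ⇒ A = 1.
The right endpoint x = 9 is free, so the natural (transversality) condition is ∂L/∂y' |_{x=9} = 0, i.e. y'(9) = 0.
Compute y'(x) = A k sinh(k x) + B k cosh(k x), so
    y'(9) = A k sinh(k·9) + B k cosh(k·9) = 0
    ⇒ B = −A tanh(k·9) = − tanh(1·9).
Therefore the extremal is
    y(x) = cosh(1 x) − tanh(1·9) sinh(1 x).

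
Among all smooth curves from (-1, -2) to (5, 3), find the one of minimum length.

Arc-length functional: J[y] = ∫ sqrt(1 + (y')^2) dx.
Lagrangian L = sqrt(1 + (y')^2) has no explicit y dependence, so ∂L/∂y = 0 and the Euler-Lagrange equation gives
    d/dx( y' / sqrt(1 + (y')^2) ) = 0  ⇒  y' / sqrt(1 + (y')^2) = const.
Hence y' is constant, so y(x) is affine.
Fitting the endpoints (-1, -2) and (5, 3):
    slope m = (3 − (-2)) / (5 − (-1)) = 5/6,
    intercept c = (-2) − m·(-1) = -7/6.
Extremal: y(x) = (5/6) x - 7/6.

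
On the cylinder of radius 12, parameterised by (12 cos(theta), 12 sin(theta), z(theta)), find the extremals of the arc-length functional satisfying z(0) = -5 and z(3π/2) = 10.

Parameterise the cylinder of radius R = 12 as
    r(θ) = (12 cos θ, 12 sin θ, z(θ)).
The arc-length element is
    ds = sqrt(144 + (dz/dθ)^2) dθ,
so the Lagrangian is L = sqrt(144 + z'^2).
L depends on z' only, not on z or θ, so ∂L/∂z = 0 and
    ∂L/∂z' = z' / sqrt(144 + z'^2).
The Euler-Lagrange equation gives
    d/dθ( z' / sqrt(144 + z'^2) ) = 0,
so z' is constant. Integrating once:
    z(θ) = a θ + b,
a helix on the cylinder (a straight line when the cylinder is unrolled). The constants a, b are determined by the endpoint conditions.
With endpoint conditions z(0) = -5 and z(3π/2) = 10: from z(0) = b we get b = -5, and a·3π/2 + -5 = 10 gives a = 10/π, so
    z(θ) = (10/π) θ − 5.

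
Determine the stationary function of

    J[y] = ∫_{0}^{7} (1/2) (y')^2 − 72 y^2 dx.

The Lagrangian is L = (1/2) (y')^2 − 72 y^2.
Compute ∂L/∂y = -144y, ∂L/∂y' = y'.
The Euler-Lagrange equation d/dx(∂L/∂y') − ∂L/∂y = 0 reduces to
    y'' + 144 y = 0.
Its general solution is
    y(x) = A sin(12x) + B cos(12x),
with A, B fixed by the endpoint conditions.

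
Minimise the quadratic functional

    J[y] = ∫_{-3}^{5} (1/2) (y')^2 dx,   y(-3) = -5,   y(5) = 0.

The Lagrangian is L = (1/2) (y')^2.
Compute ∂L/∂y = 0, ∂L/∂y' = y'.
The Euler-Lagrange equation d/dx(∂L/∂y') − ∂L/∂y = 0 reduces to
    y'' = 0.
Its general solution is
    y(x) = A x + B,
with A, B fixed by the endpoint conditions.
Applying the endpoint conditions y(-3) = -5 and y(5) = 0: solve A·-3 + B = -5 and A·5 + B = 0. Subtracting gives A(5 − -3) = 0 − -5, so A = 5/8, and B = -5 − A·-3 = -25/8. Therefore
    y(x) = (5/8) x - 25/8.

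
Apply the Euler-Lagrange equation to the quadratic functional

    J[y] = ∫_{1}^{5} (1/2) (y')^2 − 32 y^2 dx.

The Lagrangian is L = (1/2) (y')^2 − 32 y^2.
Compute ∂L/∂y = -64y, ∂L/∂y' = y'.
The Euler-Lagrange equation d/dx(∂L/∂y') − ∂L/∂y = 0 reduces to
    y'' + 64 y = 0.
Its general solution is
    y(x) = A sin(8x) + B cos(8x),
with A, B fixed by the endpoint conditions.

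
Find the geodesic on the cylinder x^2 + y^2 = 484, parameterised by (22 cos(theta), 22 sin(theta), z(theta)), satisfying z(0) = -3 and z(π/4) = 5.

Parameterise the cylinder of radius R = 22 as
    r(θ) = (22 cos θ, 22 sin θ, z(θ)).
The arc-length element is
    ds = sqrt(484 + (dz/dθ)^2) dθ,
so the Lagrangian is L = sqrt(484 + z'^2).
L depends on z' only, not on z or θ, so ∂L/∂z = 0 and
    ∂L/∂z' = z' / sqrt(484 + z'^2).
The Euler-Lagrange equation gives
    d/dθ( z' / sqrt(484 + z'^2) ) = 0,
so z' is constant. Integrating once:
    z(θ) = a θ + b,
a helix on the cylinder (a straight line when the cylinder is unrolled). The constants a, b are determined by the endpoint conditions.
With endpoint conditions z(0) = -3 and z(π/4) = 5: from z(0) = b we get b = -3, and a·π/4 + -3 = 5 gives a = 32/π, so
    z(θ) = (32/π) θ − 3.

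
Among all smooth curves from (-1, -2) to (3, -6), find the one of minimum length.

Arc-length functional: J[y] = ∫ sqrt(1 + (y')^2) dx.
Lagrangian L = sqrt(1 + (y')^2) has no explicit y dependence, so ∂L/∂y = 0 and the Euler-Lagrange equation gives
    d/dx( y' / sqrt(1 + (y')^2) ) = 0  ⇒  y' / sqrt(1 + (y')^2) = const.
Hence y' is constant, so y(x) is affine.
Fitting the endpoints (-1, -2) and (3, -6):
    slope m = ((-6) − (-2)) / (3 − (-1)) = -1,
    intercept c = (-2) − m·(-1) = -3.
Extremal: y(x) = -x - 3.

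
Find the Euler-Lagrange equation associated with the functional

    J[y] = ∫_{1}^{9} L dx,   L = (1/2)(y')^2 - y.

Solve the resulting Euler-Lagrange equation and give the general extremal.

The Lagrangian is L = (1/2)(y')^2 - y.
∂L/∂y = -1.
∂L/∂y' = y'.
The Euler-Lagrange equation d/dx(∂L/∂y') − ∂L/∂y = 0 becomes:
    y'' + 1 = 0
General solution: y(x) = -x^2/2 + A x + B, where A and B are arbitrary constants fixed by the endpoint conditions.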